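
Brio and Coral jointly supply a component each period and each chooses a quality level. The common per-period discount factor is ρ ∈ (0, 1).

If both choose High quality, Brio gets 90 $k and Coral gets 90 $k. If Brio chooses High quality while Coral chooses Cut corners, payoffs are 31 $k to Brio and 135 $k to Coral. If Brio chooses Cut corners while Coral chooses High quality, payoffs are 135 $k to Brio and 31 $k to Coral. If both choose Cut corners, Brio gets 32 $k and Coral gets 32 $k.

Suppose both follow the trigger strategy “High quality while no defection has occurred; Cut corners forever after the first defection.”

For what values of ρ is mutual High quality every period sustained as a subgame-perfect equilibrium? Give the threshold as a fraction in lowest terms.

90/(1−ρ) ≥ 135 + 32ρ/(1−ρ)
90 ≥ 135 − 103ρ
ρ ≥ 45/103.

45/103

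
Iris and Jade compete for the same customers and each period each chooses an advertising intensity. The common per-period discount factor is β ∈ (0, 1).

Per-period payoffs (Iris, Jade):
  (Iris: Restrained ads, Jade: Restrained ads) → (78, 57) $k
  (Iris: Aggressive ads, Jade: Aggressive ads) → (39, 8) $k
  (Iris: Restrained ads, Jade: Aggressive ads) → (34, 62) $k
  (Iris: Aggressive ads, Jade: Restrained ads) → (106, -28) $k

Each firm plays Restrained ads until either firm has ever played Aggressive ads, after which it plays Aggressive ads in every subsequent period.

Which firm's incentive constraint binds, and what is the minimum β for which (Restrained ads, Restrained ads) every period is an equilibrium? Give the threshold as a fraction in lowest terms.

Iris's threshold: (106−78)/(106−39) = 28/67.
Jade's threshold: (62−57)/(62−8) = 5/54.
28/67 > 5/54, so Iris binds and β* = 28/67.

Iris; β ≥ 28/67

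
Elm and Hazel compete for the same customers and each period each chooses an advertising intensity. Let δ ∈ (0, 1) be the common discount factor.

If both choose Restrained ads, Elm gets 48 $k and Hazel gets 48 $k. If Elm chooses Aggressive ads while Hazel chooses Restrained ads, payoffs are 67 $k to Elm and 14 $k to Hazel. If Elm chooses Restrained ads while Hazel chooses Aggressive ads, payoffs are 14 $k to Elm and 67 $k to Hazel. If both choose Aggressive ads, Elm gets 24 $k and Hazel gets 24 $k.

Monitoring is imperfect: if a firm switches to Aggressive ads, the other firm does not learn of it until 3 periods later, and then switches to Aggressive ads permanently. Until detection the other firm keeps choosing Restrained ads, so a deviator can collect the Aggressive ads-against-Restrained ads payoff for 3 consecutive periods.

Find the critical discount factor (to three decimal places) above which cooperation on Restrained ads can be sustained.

0.762

The best deviation is to choose Aggressive ads for all 3 undetected periods, earning 67 each, then 24 forever once detected.
Deviation value: 67(1−δ^3)/(1−δ) + 24δ^3/(1−δ); cooperation value: 48/(1−δ).
IC: 48 ≥ 67(1−δ^3) + 24δ^3 = 67 − 43δ^3.
So δ^3 ≥ 19/43, giving δ ≥ (19/43)^(1/3) ≈ 0.762.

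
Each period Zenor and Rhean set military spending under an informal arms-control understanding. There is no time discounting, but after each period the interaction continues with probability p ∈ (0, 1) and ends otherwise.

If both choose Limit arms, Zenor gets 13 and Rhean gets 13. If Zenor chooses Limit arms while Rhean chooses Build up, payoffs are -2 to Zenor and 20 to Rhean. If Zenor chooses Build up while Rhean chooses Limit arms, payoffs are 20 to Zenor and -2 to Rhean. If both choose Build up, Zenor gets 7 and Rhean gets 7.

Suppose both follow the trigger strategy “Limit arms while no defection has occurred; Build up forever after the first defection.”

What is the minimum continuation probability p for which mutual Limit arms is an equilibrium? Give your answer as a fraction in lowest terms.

Expected cooperation value is 13 + p·13 + p²·13 + … = 13/(1−p); deviation gives 20 + p·7/(1−p).
13 ≥ 20(1−p) + 7p ⇒ 13p ≥ 7 ⇒ p ≥ 7/13.

7/13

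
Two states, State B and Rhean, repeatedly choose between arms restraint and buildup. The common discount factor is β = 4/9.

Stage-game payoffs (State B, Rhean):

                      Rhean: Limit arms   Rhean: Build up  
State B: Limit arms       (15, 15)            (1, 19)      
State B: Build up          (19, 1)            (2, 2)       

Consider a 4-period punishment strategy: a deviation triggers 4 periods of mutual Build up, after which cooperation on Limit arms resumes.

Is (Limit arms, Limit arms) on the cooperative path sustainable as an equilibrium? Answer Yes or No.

Yes

Comparing payoff streams over the 5 periods until play realigns: cooperate → 15(1+β+…+β^4); deviate → 19 + 2(β+…+β^4).
Cooperation is sustained iff (15−2)(β+…+β^4) ≥ 19−15.
β+…+β^4 = 4/9·(1−(4/9)^4)/(1−4/9) = 0.7688, and (19−15)/(15−2) = 0.3077.
0.7688 ≥ 0.3077, so cooperation is sustainable.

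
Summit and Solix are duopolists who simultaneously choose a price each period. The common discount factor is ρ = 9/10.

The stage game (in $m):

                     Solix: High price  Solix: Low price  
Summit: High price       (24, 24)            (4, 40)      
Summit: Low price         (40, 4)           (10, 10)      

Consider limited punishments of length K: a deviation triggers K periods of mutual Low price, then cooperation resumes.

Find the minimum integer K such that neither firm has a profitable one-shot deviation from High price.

2

No profitable deviation requires (24−10)(ρ+…+ρ^K) ≥ 40−24, i.e. ρ+…+ρ^K ≥ 8/7 ≈ 1.1429.
With ρ = 9/10, the partial sums are K=1: 0.9000, K=2: 1.7100.
K = 2 is the first length at which the sum reaches 1.1429.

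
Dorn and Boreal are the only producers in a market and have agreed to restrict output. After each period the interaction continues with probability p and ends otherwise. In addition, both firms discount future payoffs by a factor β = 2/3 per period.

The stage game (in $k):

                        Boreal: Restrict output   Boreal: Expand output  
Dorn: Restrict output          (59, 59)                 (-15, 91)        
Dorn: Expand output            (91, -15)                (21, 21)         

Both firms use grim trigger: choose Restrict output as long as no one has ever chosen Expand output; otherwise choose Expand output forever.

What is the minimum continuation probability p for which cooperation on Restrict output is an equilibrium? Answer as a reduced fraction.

24/35

With continuation probability p and discount β, the effective per-period discount factor is βp.
Grim-trigger IC: βp ≥ (91−59)/(91−21) = 16/35.
So p ≥ (16/35)/(2/3) = 24/35.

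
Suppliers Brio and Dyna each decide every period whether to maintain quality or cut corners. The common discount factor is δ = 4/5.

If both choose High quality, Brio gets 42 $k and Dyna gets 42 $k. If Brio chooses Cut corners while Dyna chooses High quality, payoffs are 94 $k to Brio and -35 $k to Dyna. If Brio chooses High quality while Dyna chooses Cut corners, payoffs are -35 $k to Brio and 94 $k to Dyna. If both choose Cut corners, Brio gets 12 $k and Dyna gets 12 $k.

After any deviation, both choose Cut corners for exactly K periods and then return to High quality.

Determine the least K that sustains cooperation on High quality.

IC: δ(1−δ^K)/(1−δ) ≥ (94−42)/(42−12) = 26/15.
With δ = 4/5: need 1 − δ^K ≥ 26/15·(1−4/5)/(4/5), i.e. δ^K ≤ 0.5667.
Since (4/5)^2 = 0.6400 and (4/5)^3 = 0.5120, the smallest such K is 3.

3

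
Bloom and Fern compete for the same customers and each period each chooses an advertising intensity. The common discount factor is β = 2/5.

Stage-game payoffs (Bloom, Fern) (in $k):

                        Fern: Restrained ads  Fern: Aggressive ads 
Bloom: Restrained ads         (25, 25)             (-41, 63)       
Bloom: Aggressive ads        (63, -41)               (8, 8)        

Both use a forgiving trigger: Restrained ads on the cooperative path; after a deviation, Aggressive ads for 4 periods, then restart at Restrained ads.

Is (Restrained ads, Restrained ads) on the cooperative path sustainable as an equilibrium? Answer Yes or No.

No

A one-shot deviation gives 63 now, then 8 for 4 periods, then back to 25.
Gain from deviating: (63−25) today; loss: (25−8) in each of the next 4 periods.
No-deviation condition: (25−8)(β+…+β^4) ≥ 63−25, i.e. β+…+β^4 ≥ 38/17.
At β = 2/5: β+…+β^4 = 0.6496 < 2.2353.
So cooperation is not sustainable.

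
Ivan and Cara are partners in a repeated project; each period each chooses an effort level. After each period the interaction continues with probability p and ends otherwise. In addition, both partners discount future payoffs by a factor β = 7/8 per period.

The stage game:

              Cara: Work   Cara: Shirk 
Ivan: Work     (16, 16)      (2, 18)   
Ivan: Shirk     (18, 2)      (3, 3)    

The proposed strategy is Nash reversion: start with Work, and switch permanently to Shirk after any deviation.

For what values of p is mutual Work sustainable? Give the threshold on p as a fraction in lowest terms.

16/105

With continuation probability p and discount β, the effective per-period discount factor is βp.
Grim-trigger IC: βp ≥ (18−16)/(18−3) = 2/15.
So p ≥ (2/15)/(7/8) = 16/105.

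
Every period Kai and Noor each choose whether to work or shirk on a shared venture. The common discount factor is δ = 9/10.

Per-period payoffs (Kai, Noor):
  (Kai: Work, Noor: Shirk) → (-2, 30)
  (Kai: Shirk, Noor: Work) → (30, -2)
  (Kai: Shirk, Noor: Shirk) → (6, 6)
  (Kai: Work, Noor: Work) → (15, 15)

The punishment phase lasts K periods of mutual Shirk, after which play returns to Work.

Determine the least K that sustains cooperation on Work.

IC: δ(1−δ^K)/(1−δ) ≥ (30−15)/(15−6) = 5/3.
With δ = 9/10: need 1 − δ^K ≥ 5/3·(1−9/10)/(9/10), i.e. δ^K ≤ 0.8148.
Since (9/10)^1 = 0.9000 and (9/10)^2 = 0.8100, the smallest such K is 2.

2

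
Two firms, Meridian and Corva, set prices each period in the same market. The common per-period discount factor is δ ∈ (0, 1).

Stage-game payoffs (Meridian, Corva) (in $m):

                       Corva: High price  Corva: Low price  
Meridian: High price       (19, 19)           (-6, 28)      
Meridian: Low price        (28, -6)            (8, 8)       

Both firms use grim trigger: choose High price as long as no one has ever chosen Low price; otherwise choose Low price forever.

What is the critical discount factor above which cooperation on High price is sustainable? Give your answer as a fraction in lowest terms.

9/20

One-period gain from deviating is 28 − 19 = 9. The loss is 19 − 8 = 11 in every subsequent period, with present value 11·δ/(1−δ).
Deviation is unprofitable when 11·δ/(1−δ) ≥ 9, i.e. δ/(1−δ) ≥ 9/11.
Equivalently δ ≥ 9/(9+11) = 9/20.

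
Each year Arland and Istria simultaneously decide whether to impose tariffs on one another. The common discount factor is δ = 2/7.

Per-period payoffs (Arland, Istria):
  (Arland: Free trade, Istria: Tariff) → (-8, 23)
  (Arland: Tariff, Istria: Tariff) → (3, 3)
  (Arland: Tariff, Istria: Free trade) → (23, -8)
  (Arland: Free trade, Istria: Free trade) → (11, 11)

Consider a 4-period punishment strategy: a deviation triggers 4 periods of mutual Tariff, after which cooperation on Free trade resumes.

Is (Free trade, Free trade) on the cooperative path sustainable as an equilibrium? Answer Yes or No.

IC: δ+…+δ^4 ≥ (23−11)/(11−3) = 3/2.
At δ = 2/7: partial sum = 0.3973 < 1.5000. Cooperation not sustainable.

No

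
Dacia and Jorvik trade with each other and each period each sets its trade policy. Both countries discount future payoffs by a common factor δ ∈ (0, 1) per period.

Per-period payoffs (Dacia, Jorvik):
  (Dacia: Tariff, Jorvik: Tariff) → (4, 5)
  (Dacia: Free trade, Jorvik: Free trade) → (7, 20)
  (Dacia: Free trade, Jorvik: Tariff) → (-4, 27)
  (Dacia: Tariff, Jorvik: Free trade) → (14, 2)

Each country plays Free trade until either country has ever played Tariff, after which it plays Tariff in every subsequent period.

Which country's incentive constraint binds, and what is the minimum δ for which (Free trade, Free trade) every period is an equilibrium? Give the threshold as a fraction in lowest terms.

Dacia: cooperation gives 7 each period; deviation gives 14 once then 4 forever.
  7/(1−δ) ≥ 14 + 4δ/(1−δ) ⇒ δ ≥ 7/10.
Jorvik: cooperation gives 20 each period; deviation gives 27 once then 5 forever.
  δ ≥ 7/22.
Both must hold, so the binding constraint is Dacia's: δ ≥ 7/10.

Dacia; δ ≥ 7/10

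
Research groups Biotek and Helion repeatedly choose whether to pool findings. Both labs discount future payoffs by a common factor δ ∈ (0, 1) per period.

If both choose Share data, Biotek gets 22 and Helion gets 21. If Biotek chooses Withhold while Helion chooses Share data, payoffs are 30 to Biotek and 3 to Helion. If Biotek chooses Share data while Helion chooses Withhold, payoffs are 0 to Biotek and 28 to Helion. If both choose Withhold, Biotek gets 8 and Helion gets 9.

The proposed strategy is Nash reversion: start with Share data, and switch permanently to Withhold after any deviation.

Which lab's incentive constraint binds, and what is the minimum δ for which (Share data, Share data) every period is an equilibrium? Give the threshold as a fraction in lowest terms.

Helion; δ ≥ 7/19

Biotek's threshold: (30−22)/(30−8) = 4/11.
Helion's threshold: (28−21)/(28−9) = 7/19.
4/11 < 7/19, so Helion binds and δ* = 7/19.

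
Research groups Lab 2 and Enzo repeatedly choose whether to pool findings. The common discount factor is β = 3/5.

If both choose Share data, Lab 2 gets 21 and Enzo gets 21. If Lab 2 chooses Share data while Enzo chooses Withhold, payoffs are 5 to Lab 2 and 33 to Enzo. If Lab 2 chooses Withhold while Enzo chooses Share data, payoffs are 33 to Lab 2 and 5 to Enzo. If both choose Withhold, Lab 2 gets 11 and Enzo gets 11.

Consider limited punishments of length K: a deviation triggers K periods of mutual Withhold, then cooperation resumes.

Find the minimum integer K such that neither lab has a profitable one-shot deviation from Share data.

4

IC: β(1−β^K)/(1−β) ≥ (33−21)/(21−11) = 6/5.
With β = 3/5: need 1 − β^K ≥ 6/5·(1−3/5)/(3/5), i.e. β^K ≤ 0.2000.
Since (3/5)^3 = 0.2160 and (3/5)^4 = 0.1296, the smallest such K is 4.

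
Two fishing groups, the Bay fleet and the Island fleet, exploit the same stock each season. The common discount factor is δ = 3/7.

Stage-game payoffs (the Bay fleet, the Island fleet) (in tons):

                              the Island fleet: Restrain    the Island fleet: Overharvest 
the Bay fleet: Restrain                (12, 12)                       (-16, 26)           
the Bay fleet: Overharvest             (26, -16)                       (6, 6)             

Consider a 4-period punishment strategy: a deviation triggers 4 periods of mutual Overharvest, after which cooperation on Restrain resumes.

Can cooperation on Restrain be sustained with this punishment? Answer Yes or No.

No

IC: δ+…+δ^4 ≥ (26−12)/(12−6) = 7/3.
At δ = 3/7: partial sum = 0.7247 < 2.3333. Cooperation not sustainable.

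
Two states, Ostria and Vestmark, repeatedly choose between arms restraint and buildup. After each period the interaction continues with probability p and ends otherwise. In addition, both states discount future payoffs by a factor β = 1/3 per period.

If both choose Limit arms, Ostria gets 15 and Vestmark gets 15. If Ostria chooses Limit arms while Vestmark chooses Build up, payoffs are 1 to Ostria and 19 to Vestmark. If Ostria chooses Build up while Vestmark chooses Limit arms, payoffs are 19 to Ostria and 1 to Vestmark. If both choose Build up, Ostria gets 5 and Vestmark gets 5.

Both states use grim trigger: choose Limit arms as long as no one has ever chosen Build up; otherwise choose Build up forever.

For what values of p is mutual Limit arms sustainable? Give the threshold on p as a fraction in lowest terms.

6/7

With continuation probability p and discount β, the effective per-period discount factor is βp.
Grim-trigger IC: βp ≥ (19−15)/(19−5) = 2/7.
So p ≥ (2/7)/(1/3) = 6/7.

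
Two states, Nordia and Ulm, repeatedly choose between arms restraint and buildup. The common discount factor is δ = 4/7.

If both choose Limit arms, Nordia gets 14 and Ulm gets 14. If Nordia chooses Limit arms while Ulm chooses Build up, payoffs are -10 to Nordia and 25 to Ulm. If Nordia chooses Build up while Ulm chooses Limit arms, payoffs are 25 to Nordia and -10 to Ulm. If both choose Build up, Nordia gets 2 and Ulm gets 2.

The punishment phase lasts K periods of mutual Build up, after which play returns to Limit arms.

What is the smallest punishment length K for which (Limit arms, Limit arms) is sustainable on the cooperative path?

Need Σ_{k=1}^{K} δ^k ≥ (25−14)/(14−2) = 0.9167 at δ = 4/7.
At K = 2 the sum is 0.8980 < 0.9167; at K = 3 it is 1.0845 ≥ 0.9167.
So the minimum punishment length is K = 3.

3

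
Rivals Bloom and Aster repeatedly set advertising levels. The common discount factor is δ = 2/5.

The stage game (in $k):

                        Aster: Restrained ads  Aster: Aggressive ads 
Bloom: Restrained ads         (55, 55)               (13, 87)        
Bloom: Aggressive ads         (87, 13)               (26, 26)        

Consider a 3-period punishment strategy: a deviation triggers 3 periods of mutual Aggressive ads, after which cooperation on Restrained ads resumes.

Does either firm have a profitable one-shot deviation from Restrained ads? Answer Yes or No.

Yes

Comparing payoff streams over the 4 periods until play realigns: cooperate → 55(1+δ+…+δ^3); deviate → 87 + 26(δ+…+δ^3).
Cooperation is sustained iff (55−26)(δ+…+δ^3) ≥ 87−55.
δ+…+δ^3 = 2/5·(1−(2/5)^3)/(1−2/5) = 0.6240, and (87−55)/(55−26) = 1.1034.
0.6240 < 1.1034, so cooperation is not sustainable.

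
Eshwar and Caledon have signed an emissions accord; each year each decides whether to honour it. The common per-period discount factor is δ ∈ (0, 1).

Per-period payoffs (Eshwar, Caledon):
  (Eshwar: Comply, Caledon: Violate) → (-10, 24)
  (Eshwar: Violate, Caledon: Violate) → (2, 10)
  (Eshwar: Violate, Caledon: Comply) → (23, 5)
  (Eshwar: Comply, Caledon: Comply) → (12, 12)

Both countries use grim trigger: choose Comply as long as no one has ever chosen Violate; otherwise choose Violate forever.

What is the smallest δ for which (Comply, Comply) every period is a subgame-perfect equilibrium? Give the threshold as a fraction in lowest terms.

For Eshwar: deviation gain 23−12 = 11, per-period punishment loss 12−2 = 10. IC gives δ ≥ 11/21.
For Caledon: gain 12, loss 2 per period, so δ ≥ 12/14 = 6/7.
The tighter constraint is Caledon's, so cooperation needs δ ≥ 6/7.

6/7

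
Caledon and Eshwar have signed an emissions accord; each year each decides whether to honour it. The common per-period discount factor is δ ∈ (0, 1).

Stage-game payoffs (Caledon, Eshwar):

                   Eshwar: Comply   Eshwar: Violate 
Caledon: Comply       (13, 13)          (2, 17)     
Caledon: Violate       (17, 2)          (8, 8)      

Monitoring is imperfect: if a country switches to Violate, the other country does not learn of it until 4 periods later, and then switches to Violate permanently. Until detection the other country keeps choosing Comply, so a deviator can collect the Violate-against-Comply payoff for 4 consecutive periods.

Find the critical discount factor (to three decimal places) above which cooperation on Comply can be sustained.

0.816

A deviator earns 17 for 4 periods, then 8 forever; cooperating earns 13 forever. Multiplying the IC by (1−δ):
13 ≥ 17(1−δ^4) + 8δ^4, so 9·δ^4 ≥ 4 and δ^4 ≥ 4/9.
δ ≥ (4/9)^(1/4) ≈ 0.816.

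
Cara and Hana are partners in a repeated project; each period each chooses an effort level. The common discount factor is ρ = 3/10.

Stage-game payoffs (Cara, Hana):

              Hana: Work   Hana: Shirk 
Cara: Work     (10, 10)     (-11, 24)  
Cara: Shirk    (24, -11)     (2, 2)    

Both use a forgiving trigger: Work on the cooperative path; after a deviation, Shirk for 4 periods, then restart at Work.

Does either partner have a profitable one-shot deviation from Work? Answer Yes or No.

IC: ρ+…+ρ^4 ≥ (24−10)/(10−2) = 7/4.
At ρ = 3/10: partial sum = 0.4251 < 1.7500. Cooperation not sustainable.

Yes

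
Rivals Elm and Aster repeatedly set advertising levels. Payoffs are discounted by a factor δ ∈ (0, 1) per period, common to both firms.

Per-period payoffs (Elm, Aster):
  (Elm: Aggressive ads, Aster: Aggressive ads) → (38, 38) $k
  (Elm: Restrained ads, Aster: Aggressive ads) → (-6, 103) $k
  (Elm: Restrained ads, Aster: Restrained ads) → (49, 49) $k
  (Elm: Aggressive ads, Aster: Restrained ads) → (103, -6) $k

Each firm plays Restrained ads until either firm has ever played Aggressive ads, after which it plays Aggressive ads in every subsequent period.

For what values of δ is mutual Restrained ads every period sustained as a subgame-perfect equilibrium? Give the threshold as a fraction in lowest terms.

54/65

49/(1−δ) ≥ 103 + 38δ/(1−δ)
49 ≥ 103 − 65δ
δ ≥ 54/65.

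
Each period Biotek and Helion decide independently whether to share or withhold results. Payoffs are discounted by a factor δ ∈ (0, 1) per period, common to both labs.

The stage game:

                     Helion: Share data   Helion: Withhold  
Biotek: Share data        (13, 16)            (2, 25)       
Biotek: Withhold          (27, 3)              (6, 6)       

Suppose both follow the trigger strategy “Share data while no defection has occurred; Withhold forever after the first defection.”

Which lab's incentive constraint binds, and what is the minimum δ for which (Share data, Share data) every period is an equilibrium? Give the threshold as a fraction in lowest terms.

Biotek: cooperation gives 13 each period; deviation gives 27 once then 6 forever.
  13/(1−δ) ≥ 27 + 6δ/(1−δ) ⇒ δ ≥ 14/21 = 2/3.
Helion: cooperation gives 16 each period; deviation gives 25 once then 6 forever.
  δ ≥ 9/19.
Both must hold, so the binding constraint is Biotek's: δ ≥ 2/3.

Biotek; δ ≥ 2/3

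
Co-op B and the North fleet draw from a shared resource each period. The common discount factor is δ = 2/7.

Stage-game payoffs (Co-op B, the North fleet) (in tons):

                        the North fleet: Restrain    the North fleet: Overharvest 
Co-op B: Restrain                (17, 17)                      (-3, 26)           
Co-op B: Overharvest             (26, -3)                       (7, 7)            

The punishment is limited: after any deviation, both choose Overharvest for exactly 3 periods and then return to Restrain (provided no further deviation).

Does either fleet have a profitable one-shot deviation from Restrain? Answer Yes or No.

Comparing payoff streams over the 4 periods until play realigns: cooperate → 17(1+δ+…+δ^3); deviate → 26 + 7(δ+…+δ^3).
Cooperation is sustained iff (17−7)(δ+…+δ^3) ≥ 26−17.
δ+…+δ^3 = 2/7·(1−(2/7)^3)/(1−2/7) = 0.3907, and (26−17)/(17−7) = 0.9000.
0.3907 < 0.9000, so cooperation is not sustainable.

Yes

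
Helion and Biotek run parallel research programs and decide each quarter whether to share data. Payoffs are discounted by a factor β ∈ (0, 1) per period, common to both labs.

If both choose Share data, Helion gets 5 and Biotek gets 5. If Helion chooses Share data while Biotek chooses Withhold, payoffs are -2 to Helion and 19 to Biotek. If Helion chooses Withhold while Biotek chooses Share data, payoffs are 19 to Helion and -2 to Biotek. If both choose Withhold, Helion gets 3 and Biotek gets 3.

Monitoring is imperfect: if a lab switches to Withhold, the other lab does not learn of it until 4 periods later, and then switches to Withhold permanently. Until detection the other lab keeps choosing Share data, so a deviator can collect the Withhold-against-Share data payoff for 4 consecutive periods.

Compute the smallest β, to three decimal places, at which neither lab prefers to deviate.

The best deviation is to choose Withhold for all 4 undetected periods, earning 19 each, then 3 forever once detected.
Deviation value: 19(1−β^4)/(1−β) + 3β^4/(1−β); cooperation value: 5/(1−β).
IC: 5 ≥ 19(1−β^4) + 3β^4 = 19 − 16β^4.
So β^4 ≥ 14/16 = 7/8, giving β ≥ (7/8)^(1/4) ≈ 0.967.

0.967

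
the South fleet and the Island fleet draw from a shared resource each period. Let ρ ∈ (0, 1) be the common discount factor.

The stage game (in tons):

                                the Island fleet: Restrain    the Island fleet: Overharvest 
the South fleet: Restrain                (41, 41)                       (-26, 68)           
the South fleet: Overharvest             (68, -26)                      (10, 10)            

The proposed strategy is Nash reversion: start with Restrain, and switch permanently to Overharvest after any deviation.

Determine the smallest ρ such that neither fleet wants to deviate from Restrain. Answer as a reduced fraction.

27/58

Under grim trigger the critical discount factor is (T−C)/(T−P) with T = 68, C = 41, P = 10.
ρ* = (68−41)/(68−10) = 27/58.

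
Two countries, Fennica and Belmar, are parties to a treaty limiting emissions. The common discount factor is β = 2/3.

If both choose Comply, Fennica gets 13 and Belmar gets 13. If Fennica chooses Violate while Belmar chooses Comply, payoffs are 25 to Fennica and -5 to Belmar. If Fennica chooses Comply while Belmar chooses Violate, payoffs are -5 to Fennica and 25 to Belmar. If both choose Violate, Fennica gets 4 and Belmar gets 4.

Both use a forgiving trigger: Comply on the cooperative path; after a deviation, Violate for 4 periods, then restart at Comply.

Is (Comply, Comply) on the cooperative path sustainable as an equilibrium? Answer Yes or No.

Yes

Comparing payoff streams over the 5 periods until play realigns: cooperate → 13(1+β+…+β^4); deviate → 25 + 4(β+…+β^4).
Cooperation is sustained iff (13−4)(β+…+β^4) ≥ 25−13.
β+…+β^4 = 2/3·(1−(2/3)^4)/(1−2/3) = 1.6049, and (25−13)/(13−4) = 1.3333.
1.6049 ≥ 1.3333, so cooperation is sustainable.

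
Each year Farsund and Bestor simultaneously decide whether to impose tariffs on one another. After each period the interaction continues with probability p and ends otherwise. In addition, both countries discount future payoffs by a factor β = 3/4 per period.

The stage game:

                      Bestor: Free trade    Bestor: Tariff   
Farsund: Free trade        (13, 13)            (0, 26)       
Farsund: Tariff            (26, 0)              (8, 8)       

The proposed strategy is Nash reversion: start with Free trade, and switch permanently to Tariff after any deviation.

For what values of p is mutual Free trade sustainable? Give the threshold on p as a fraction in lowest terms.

26/27

With continuation probability p and discount β, the effective per-period discount factor is βp.
Grim-trigger IC: βp ≥ (26−13)/(26−8) = 13/18.
So p ≥ (13/18)/(3/4) = 26/27.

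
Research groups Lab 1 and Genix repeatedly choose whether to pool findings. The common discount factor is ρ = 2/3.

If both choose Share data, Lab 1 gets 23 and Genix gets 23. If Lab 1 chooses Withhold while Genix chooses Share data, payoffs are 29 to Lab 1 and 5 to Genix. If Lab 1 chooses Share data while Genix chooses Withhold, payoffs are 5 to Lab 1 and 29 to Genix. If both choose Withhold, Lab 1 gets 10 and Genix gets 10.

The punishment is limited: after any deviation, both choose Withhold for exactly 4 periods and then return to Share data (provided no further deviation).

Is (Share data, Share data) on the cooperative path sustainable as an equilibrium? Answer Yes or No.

Yes

IC: ρ+…+ρ^4 ≥ (29−23)/(23−10) = 6/13.
At ρ = 2/3: partial sum = 1.6049 ≥ 0.4615. Cooperation sustainable.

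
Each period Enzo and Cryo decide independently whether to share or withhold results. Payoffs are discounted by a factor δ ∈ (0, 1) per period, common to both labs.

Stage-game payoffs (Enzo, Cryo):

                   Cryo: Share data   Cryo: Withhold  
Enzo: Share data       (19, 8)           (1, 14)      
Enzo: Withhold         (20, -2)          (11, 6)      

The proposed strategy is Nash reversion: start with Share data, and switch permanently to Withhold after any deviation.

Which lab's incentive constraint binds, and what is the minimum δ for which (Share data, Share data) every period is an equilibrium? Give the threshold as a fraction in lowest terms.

Cryo; δ ≥ 3/4

For Enzo: deviation gain 20−19 = 1, per-period punishment loss 19−11 = 8. IC gives δ ≥ 1/9.
For Cryo: gain 6, loss 2 per period, so δ ≥ 6/8 = 3/4.
The tighter constraint is Cryo's, so cooperation needs δ ≥ 3/4.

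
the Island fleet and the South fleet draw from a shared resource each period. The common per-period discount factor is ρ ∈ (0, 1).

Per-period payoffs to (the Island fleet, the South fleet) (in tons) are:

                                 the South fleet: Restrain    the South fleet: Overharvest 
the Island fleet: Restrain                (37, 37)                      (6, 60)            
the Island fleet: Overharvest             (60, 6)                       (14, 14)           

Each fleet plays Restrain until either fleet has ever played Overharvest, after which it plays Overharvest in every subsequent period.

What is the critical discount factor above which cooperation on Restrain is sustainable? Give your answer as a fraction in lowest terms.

37/(1−ρ) ≥ 60 + 14ρ/(1−ρ)
37 ≥ 60 − 46ρ
ρ ≥ 23/46 = 1/2.

1/2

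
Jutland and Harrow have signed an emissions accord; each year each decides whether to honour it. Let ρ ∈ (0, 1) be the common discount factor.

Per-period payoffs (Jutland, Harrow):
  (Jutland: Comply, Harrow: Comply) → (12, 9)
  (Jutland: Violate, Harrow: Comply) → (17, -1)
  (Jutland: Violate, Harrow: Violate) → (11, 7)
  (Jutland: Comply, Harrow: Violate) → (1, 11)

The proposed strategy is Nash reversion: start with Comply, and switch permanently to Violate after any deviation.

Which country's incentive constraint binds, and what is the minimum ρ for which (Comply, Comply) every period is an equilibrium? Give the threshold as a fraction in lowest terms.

Jutland; ρ ≥ 5/6

Jutland: cooperation gives 12 each period; deviation gives 17 once then 11 forever.
  12/(1−ρ) ≥ 17 + 11ρ/(1−ρ) ⇒ ρ ≥ 5/6.
Harrow: cooperation gives 9 each period; deviation gives 11 once then 7 forever.
  ρ ≥ 2/4 = 1/2.
Both must hold, so the binding constraint is Jutland's: ρ ≥ 5/6.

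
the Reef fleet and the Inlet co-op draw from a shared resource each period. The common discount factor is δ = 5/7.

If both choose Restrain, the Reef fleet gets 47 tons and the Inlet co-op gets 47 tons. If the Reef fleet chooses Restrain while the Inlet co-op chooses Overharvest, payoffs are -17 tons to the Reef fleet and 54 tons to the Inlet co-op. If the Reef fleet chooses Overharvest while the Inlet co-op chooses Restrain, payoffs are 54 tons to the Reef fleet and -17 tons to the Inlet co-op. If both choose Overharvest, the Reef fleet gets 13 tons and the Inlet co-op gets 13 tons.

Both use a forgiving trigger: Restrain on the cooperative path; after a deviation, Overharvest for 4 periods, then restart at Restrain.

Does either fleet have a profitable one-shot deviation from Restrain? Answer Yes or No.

No

IC: δ+…+δ^4 ≥ (54−47)/(47−13) = 7/34.
At δ = 5/7: partial sum = 1.8492 ≥ 0.2059. Cooperation sustainable.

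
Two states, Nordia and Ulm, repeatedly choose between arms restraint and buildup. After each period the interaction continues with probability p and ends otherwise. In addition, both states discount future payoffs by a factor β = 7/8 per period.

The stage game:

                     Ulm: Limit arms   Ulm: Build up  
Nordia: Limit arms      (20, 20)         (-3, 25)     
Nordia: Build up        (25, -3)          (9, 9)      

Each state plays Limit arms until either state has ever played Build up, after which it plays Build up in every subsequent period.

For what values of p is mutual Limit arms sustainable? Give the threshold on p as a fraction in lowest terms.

With continuation probability p and discount β, the effective per-period discount factor is βp.
Grim-trigger IC: βp ≥ (25−20)/(25−9) = 5/16.
So p ≥ (5/16)/(7/8) = 5/14.

5/14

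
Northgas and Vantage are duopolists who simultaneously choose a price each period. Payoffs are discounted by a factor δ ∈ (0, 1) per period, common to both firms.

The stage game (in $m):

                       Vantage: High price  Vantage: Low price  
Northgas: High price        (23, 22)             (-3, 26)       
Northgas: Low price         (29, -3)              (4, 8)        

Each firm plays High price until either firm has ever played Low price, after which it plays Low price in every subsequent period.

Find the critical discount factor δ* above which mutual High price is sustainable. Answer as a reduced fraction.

Northgas's threshold: (29−23)/(29−4) = 6/25.
Vantage's threshold: (26−22)/(26−8) = 2/9.
6/25 > 2/9, so Northgas binds and δ* = 6/25.

6/25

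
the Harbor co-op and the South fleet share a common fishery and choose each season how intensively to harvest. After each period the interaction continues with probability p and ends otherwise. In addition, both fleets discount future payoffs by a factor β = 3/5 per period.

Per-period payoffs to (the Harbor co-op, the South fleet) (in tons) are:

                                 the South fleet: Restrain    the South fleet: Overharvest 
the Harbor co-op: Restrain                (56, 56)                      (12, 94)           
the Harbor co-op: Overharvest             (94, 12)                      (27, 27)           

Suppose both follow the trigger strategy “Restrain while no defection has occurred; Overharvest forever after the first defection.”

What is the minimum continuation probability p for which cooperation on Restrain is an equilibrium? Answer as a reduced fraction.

190/201

Expected continuation weight on next period's payoff is β·p = 3/5·p, which plays the role of the discount factor.
Cooperation requires 3/5·p ≥ (94−56)/(94−27) = 38/67, hence p ≥ 190/201.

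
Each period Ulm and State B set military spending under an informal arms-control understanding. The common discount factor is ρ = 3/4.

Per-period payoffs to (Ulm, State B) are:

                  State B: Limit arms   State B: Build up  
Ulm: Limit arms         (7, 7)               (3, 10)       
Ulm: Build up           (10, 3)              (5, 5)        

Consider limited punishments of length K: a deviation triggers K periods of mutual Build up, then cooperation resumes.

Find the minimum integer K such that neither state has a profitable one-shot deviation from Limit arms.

3

Need Σ_{k=1}^{K} ρ^k ≥ (10−7)/(7−5) = 1.5000 at ρ = 3/4.
At K = 2 the sum is 1.3125 < 1.5000; at K = 3 it is 1.7344 ≥ 1.5000.
So the minimum punishment length is K = 3.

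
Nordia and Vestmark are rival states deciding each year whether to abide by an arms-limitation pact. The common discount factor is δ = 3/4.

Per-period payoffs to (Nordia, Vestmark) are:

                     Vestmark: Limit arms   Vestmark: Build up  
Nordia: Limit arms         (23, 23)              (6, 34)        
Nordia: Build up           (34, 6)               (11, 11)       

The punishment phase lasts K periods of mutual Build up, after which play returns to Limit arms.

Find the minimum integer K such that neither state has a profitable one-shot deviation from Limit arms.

Need Σ_{k=1}^{K} δ^k ≥ (34−23)/(23−11) = 0.9167 at δ = 3/4.
At K = 1 the sum is 0.7500 < 0.9167; at K = 2 it is 1.3125 ≥ 0.9167.
So the minimum punishment length is K = 2.

2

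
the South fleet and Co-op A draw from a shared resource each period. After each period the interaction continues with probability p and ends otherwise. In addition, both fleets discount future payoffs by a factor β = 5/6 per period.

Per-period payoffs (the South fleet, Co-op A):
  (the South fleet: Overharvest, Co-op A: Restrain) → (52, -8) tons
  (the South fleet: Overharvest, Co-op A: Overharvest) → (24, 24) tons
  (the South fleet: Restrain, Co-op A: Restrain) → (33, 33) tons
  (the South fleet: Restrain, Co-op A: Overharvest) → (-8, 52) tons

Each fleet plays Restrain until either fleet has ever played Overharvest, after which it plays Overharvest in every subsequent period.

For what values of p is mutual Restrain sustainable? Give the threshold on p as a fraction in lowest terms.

With continuation probability p and discount β, the effective per-period discount factor is βp.
Grim-trigger IC: βp ≥ (52−33)/(52−24) = 19/28.
So p ≥ (19/28)/(5/6) = 57/70.

57/70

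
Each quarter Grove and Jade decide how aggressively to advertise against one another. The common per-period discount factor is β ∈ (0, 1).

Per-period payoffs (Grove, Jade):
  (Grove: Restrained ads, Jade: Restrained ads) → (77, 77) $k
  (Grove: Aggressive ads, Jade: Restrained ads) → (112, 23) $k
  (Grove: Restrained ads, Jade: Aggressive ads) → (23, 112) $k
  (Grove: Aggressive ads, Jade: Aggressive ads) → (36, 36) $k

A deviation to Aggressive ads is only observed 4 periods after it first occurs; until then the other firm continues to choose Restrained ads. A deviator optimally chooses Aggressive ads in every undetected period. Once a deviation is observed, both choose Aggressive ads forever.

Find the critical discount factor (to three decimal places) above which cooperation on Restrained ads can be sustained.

0.824

A deviator earns 112 for 4 periods, then 36 forever; cooperating earns 77 forever. Multiplying the IC by (1−β):
77 ≥ 112(1−β^4) + 36β^4, so 76·β^4 ≥ 35 and β^4 ≥ 35/76.
β ≥ (35/76)^(1/4) ≈ 0.824.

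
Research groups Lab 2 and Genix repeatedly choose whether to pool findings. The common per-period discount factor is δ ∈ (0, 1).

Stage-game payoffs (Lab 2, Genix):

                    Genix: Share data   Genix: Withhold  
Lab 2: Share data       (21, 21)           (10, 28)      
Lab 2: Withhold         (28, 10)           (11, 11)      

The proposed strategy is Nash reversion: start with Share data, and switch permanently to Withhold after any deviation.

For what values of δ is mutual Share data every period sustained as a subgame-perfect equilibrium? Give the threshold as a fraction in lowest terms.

Under grim trigger the critical discount factor is (T−C)/(T−P) with T = 28, C = 21, P = 11.
δ* = (28−21)/(28−11) = 7/17.

7/17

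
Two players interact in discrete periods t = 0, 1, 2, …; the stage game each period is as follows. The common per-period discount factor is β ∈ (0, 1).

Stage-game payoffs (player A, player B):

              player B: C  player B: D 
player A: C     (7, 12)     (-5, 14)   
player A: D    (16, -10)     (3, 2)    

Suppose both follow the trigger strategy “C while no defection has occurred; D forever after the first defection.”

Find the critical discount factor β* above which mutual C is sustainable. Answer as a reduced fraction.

player A: cooperation gives 7 each period; deviation gives 16 once then 3 forever.
  7/(1−β) ≥ 16 + 3β/(1−β) ⇒ β ≥ 9/13.
player B: cooperation gives 12 each period; deviation gives 14 once then 2 forever.
  β ≥ 2/12 = 1/6.
Both must hold, so the binding constraint is player A's: β ≥ 9/13.

9/13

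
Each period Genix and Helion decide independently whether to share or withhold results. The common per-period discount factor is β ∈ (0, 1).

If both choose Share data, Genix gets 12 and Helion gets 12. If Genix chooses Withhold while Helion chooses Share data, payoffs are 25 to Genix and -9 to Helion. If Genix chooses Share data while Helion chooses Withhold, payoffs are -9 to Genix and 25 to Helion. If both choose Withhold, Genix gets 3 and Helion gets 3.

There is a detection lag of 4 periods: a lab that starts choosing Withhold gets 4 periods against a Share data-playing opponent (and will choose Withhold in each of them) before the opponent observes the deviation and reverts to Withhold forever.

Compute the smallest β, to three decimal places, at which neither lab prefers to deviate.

The best deviation is to choose Withhold for all 4 undetected periods, earning 25 each, then 3 forever once detected.
Deviation value: 25(1−β^4)/(1−β) + 3β^4/(1−β); cooperation value: 12/(1−β).
IC: 12 ≥ 25(1−β^4) + 3β^4 = 25 − 22β^4.
So β^4 ≥ 13/22, giving β ≥ (13/22)^(1/4) ≈ 0.877.

0.877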